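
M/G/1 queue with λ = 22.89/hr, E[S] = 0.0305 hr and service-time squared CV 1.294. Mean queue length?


ρ = λ·E[S] = 22.89·0.0305 = 0.6981
Lq = ρ²(1+C_s²)/(2(1−ρ)) = 0.4874·(1+1.294)/(2·0.3019)
= 0.4874·2.2940/0.6037 = 1.85207

Final: 1.85207


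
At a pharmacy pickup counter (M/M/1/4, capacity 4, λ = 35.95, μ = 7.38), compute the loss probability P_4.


ρ = λ/μ = 35.95/7.38 = 4.8713
P_K = (1−ρ)ρ^K/(1−ρ^(K+1)) = (-3.8713·563.080038)/(1 − 2742.916989)
= -2179.836951/-2741.916989 = 0.795005

Final: 0.795005


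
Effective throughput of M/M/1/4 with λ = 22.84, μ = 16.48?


ρ = 1.3859; P_K = (1−ρ)ρ^4/(1−ρ^5) = 0.346157
λ_eff = λ(1 − P_K) = 22.84·(1 − 0.346157) = 22.84·0.653843 = 14.9338 /hr

Final: 14.9338 /hr


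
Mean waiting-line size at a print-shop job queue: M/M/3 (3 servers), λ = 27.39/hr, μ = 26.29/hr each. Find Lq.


a = λ/μ = 1.0418; ρ = a/3 = 0.3473
P₀ = 0.348031
Lq = P₀·a^c·ρ / (c!·(1−ρ)²) = 0.348031·1.13085·0.3473/(6·0.42604)
= 0.05347

Final: 0.05347


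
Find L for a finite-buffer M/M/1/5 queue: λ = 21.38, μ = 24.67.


ρ = 21.38/24.67 = 0.8666
L = ρ[1 − (K+1)ρ^K + Kρ^(K+1)] / [(1−ρ)(1−ρ^(K+1))]
Numerator: 0.8666·(1 − 6·0.488869 + 5·0.423674) = 0.160460
Denominator: (0.1334)·(0.576326) = 0.076859
L = 0.160460/0.076859 = 2.0877

Final: 2.0877


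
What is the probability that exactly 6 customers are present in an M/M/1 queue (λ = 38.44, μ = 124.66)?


ρ = 38.44/124.66 = 0.3084
P_n = (1−ρ)·ρ^n = (1 − 0.3084)·0.3084^6 = 0.6916·0.0008597 = 0.0005946

Final: 0.0005946


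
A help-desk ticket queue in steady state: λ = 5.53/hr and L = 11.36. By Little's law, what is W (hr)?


W = L/λ = 11.36/5.53 = 2.0542 hr

Final: 2.0542 hr


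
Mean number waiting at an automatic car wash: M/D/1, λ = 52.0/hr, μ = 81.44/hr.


ρ = 52.0/81.44 = 0.6385
M/D/1: Lq = ρ²/(2(1−ρ)) = 0.4077/(2·0.3615) = 0.56390

Final: 0.56390


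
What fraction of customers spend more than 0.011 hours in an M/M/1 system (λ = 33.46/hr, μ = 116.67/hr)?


W ~ Exponential(μ−λ) for M/M/1.
μ − λ = 116.67 − 33.46 = 83.2100
P(W > t) = e^{−(μ−λ)t} = e^{−0.9153} = 0.400392

Final: 0.400392


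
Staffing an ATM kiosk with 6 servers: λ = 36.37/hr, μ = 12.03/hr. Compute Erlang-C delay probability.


a = λ/μ = 3.0233; ρ = a/6 = 0.5039
P₀ = 0.047796 (from M/M/c formula)
C(c,a) = [a^c/(c!(1−ρ))]·P₀ = [763.60022/(720·0.4961)]·0.047796
= 2.13770·0.047796 = 0.102173

Final: 0.102173


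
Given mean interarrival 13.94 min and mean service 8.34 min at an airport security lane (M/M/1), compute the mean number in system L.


λ = 60/13.94 = 4.3042 /hr
μ = 60/8.34 = 7.1942 /hr
ρ = λ/μ = 4.3042/7.1942 = 0.5983
L = ρ/(1−ρ) = 0.5983/0.4017 = 1.4893

Final: 1.4893


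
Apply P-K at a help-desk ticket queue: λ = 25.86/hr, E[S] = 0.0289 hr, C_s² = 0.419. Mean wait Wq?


ρ = λ·E[S] = 25.86·0.0289 = 0.7474
E[S²] = E[S]²(1+C_s²) = 0.0289²·(1+0.419) = 0.001185
Wq = λ·E[S²]/(2(1−ρ)) = 25.86·0.001185/(2·0.2526) = 0.06065 hr

Final: 0.06065 hr


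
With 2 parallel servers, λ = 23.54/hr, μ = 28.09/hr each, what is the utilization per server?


ρ = λ/(cμ) = 23.54/(2·28.09) = 23.54/56.18 = 0.4190

Final: 0.4190


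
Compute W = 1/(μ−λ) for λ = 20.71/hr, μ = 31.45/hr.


W = 1/(μ−λ) = 1/(31.45 − 20.71) = 1/10.74 = 0.09311 hr

Final: 0.09311 hr


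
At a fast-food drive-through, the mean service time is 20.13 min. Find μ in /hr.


μ = 1/(service time) in consistent units.
1 hour = 60 min, so μ = 60/20.13 = 2.9806 per hour

Final: 2.9806 /hr


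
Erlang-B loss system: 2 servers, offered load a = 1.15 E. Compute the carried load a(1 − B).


B(2,1.15) = 0.235216 (Erlang-B)
Carried load = a(1 − B) = 1.15·(1 − 0.235216) = 1.15·0.764784 = 0.8795 E

Final: 0.8795 Erlangs


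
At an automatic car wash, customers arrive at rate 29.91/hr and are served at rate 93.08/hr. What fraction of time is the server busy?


ρ = λ/μ = 29.91/93.08 = 0.3213

Final: 0.3213


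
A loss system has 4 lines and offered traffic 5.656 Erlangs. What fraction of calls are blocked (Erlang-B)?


B(c,a) = (a^c/c!) / Σ_{k=0}^{c} a^k/k!
a^4/4! = 42.640900
Σ terms (k=0..4): 1.00000 + 5.65600 + 15.99517 + 30.15622 + 42.64090 = 95.448291
B = 42.640900/95.448291 = 0.446743

Final: 0.446743


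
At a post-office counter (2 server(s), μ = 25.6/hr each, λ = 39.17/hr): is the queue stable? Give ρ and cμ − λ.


Total capacity cμ = 2·25.6 = 51.20/hr
ρ = λ/(cμ) = 39.17/51.20 = 0.7650
Stable ⇔ ρ < 1: YES
Spare capacity = cμ − λ = 51.20 − 39.17 = 12.03/hr

Final: ρ = 0.7650; stable; margin = 12.03/hr


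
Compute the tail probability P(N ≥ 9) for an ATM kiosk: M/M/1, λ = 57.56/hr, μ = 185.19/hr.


ρ = 57.56/185.19 = 0.3108
P(N ≥ n) = ρ^n = 0.3108^9 = 0.00002707

Final: 0.00002707


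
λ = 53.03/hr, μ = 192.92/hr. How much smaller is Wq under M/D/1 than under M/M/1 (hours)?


ρ = 53.03/192.92 = 0.2749
Wq(M/M/1) = ρ/(μ−λ) = 0.2749/139.89 = 0.001965 hr
Wq(M/D/1) = ρ/(2(μ−λ)) = 0.0009825 hr
Savings = 0.001965 − 0.0009825 = 0.0009825 hr

Final: 0.0009825 hr


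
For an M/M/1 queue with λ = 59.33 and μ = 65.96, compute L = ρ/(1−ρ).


ρ = λ/μ = 59.33/65.96 = 0.8995
L = ρ/(1−ρ) = 0.8995/(1 − 0.8995) = 0.8995/0.1005 = 8.9487

Final: 8.9487


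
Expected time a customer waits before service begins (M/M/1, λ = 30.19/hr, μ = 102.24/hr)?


ρ = 30.19/102.24 = 0.2953
Wq = ρ/(μ−λ) = 0.2953/(102.24 − 30.19) = 0.2953/72.05 = 0.004098 hr

Final: 0.004098 hr


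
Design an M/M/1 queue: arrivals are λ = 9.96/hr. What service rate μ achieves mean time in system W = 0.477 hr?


W = 1/(μ−λ) ⇒ μ − λ = 1/W = 1/0.477 = 2.0964
μ = λ + 1/W = 9.96 + 2.0964 = 12.0564 per hr

Final: 12.0564 /hr


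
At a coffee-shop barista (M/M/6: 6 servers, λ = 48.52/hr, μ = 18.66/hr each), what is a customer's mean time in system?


a = 2.6002; ρ = 0.4334; P₀ = 0.073727
Lq = P₀·a^c·ρ/(c!(1−ρ)²) = 0.04272
Wq = Lq/λ = 0.04272/48.52 = 0.0008804 hr
W = Wq + 1/μ = 0.0008804 + 0.05359 = 0.05447 hr

Final: 0.05447 hr


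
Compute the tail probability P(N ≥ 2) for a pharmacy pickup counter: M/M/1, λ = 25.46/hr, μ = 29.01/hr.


ρ = 25.46/29.01 = 0.8776
P(N ≥ n) = ρ^n = 0.8776^2 = 0.770232

Final: 0.770232


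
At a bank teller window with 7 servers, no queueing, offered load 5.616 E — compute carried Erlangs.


B(7,5.616) = 0.160039 (Erlang-B)
Carried load = a(1 − B) = 5.616·(1 − 0.160039) = 5.616·0.839961 = 4.7172 E

Final: 4.7172 Erlangs


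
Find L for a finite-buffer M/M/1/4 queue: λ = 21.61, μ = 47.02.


ρ = 21.61/47.02 = 0.4596
L = ρ[1 − (K+1)ρ^K + Kρ^(K+1)] / [(1−ρ)(1−ρ^(K+1))]
Numerator: 0.4596·(1 − 5·0.044616 + 4·0.020505) = 0.394762
Denominator: (0.5404)·(0.979495) = 0.529327
L = 0.394762/0.529327 = 0.7458

Final: 0.7458


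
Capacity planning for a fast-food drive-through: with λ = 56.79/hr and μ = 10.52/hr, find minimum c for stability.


Stability requires cμ > λ ⇔ c > λ/μ.
λ/μ = 56.79/10.52 = 5.3983
Minimum integer c = ⌊5.3983⌋ + 1 = 6
Check: 6·10.52 = 63.12 > 56.79, while 5·10.52 = 52.60 ≤ 56.79

Final: 6 servers


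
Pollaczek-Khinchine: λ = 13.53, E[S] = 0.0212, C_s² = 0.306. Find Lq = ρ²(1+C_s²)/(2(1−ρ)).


ρ = λ·E[S] = 13.53·0.0212 = 0.2868
Lq = ρ²(1+C_s²)/(2(1−ρ)) = 0.08227·(1+0.306)/(2·0.7132)
= 0.08227·1.3060/1.4263 = 0.07533

Final: 0.07533


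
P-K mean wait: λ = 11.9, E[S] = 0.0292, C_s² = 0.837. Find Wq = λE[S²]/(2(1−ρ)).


ρ = λ·E[S] = 11.9·0.0292 = 0.3475
E[S²] = E[S]²(1+C_s²) = 0.0292²·(1+0.837) = 0.001566
Wq = λ·E[S²]/(2(1−ρ)) = 11.9·0.001566/(2·0.6525) = 0.01428 hr

Final: 0.01428 hr


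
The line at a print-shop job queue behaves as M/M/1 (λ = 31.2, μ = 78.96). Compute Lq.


ρ = 31.2/78.96 = 0.3951
Lq = ρ²/(1−ρ) = 0.1561/0.6049 = 0.2581

Final: 0.2581


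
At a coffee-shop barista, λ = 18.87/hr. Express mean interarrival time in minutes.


Mean interarrival time = 1/λ = 1/18.87 hour = 0.05299 hour
In minutes: 0.05299 × 60 = 3.1797 min

Final: 3.1797 min


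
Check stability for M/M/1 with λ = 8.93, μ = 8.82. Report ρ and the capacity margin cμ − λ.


Total capacity cμ = 1·8.82 = 8.82/hr
ρ = λ/(cμ) = 8.93/8.82 = 1.0125
Stable ⇔ ρ < 1: NO
Spare capacity = cμ − λ = 8.82 − 8.93 = -0.11/hr

Final: ρ = 1.0125; unstable; margin = -0.11/hr


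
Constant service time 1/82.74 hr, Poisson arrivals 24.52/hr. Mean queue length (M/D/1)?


ρ = 24.52/82.74 = 0.2964
M/D/1: Lq = ρ²/(2(1−ρ)) = 0.08782/(2·0.7036) = 0.06241

Final: 0.06241


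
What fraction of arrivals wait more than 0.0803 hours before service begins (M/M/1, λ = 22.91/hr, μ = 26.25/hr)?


ρ = 22.91/26.25 = 0.8728
P(Wq > t) = ρ·e^{−(μ−λ)t} = 0.8728·e^{−0.2682}
= 0.8728·0.764753 = 0.667448

Final: 0.667448


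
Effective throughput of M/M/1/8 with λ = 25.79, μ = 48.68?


ρ = 0.5298; P_K = (1−ρ)ρ^8/(1−ρ^9) = 0.002928
λ_eff = λ(1 − P_K) = 25.79·(1 − 0.002928) = 25.79·0.997072 = 25.7145 /hr

Final: 25.7145 /hr


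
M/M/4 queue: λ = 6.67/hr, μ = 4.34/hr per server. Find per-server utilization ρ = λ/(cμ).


ρ = λ/(cμ) = 6.67/(4·4.34) = 6.67/17.36 = 0.3842

Final: 0.3842


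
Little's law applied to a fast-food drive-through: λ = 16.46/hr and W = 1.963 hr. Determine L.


L = λW = 16.46·1.963 = 32.3110

Final: 32.3110


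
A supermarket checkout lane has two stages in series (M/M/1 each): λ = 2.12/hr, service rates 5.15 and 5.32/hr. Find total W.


Each node sees arrival rate λ = 2.12/hr (tandem ⇒ throughput preserved).
W₁ = 1/(μ₁−λ) = 1/(5.15−2.12) = 0.33003 hr
W₂ = 1/(μ₂−λ) = 1/(5.32−2.12) = 0.31250 hr
W_total = W₁ + W₂ = 0.33003 + 0.31250 = 0.64253 hr

Final: 0.64253 hr


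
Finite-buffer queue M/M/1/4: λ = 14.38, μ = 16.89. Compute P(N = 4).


ρ = λ/μ = 14.38/16.89 = 0.8514
P_K = (1−ρ)ρ^K/(1−ρ^(K+1)) = (0.1486·0.525433)/(1 − 0.447349)
= 0.078084/0.552651 = 0.141289

Final: 0.141289


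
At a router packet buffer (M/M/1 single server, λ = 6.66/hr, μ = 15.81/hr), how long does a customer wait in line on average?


ρ = 6.66/15.81 = 0.4213
Wq = ρ/(μ−λ) = 0.4213/(15.81 − 6.66) = 0.4213/9.15 = 0.04604 hr

Final: 0.04604 hr


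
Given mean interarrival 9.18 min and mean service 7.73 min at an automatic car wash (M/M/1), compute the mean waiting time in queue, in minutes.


λ = 60/9.18 = 6.5359 /hr
μ = 60/7.73 = 7.7620 /hr
ρ = λ/μ = 6.5359/7.7620 = 0.8420
Wq = ρ/(μ−λ) = 0.8420/(7.7620−6.5359) = 0.68681 hr
In minutes: 0.68681·60 = 41.209 min

Final: 41.209 min


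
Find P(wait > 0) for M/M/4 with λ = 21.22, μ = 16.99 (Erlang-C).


a = λ/μ = 1.2490; ρ = a/4 = 0.3122
P₀ = 0.285627 (from M/M/c formula)
C(c,a) = [a^c/(c!(1−ρ))]·P₀ = [2.43337/(24·0.6878)]·0.285627
= 0.14742·0.285627 = 0.042108

Final: 0.042108


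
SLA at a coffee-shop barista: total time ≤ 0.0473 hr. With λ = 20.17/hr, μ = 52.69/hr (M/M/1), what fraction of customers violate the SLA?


W ~ Exponential(μ−λ) for M/M/1.
μ − λ = 52.69 − 20.17 = 32.5200
P(W > t) = e^{−(μ−λ)t} = e^{−1.5382} = 0.214768

Final: 0.214768


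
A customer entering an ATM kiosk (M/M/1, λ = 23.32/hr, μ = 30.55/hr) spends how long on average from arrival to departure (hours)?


W = 1/(μ−λ) = 1/(30.55 − 23.32) = 1/7.23 = 0.1383 hr

Final: 0.1383 hr


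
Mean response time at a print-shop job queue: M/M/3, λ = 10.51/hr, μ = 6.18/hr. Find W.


a = 1.7006; ρ = 0.5669; P₀ = 0.165578
Lq = P₀·a^c·ρ/(c!(1−ρ)²) = 0.41018
Wq = Lq/λ = 0.41018/10.51 = 0.03903 hr
W = Wq + 1/μ = 0.03903 + 0.16181 = 0.20084 hr

Final: 0.20084 hr


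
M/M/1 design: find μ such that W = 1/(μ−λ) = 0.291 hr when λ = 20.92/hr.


W = 1/(μ−λ) ⇒ μ − λ = 1/W = 1/0.291 = 3.4364
μ = λ + 1/W = 20.92 + 3.4364 = 24.3564 per hr

Final: 24.3564 /hr


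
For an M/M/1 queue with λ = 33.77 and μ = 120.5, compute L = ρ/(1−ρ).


ρ = λ/μ = 33.77/120.5 = 0.2802
L = ρ/(1−ρ) = 0.2802/(1 − 0.2802) = 0.2802/0.7198 = 0.3894

Final: 0.3894


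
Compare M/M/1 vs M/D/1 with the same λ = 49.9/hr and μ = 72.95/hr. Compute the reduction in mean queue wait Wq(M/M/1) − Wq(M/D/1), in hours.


ρ = 49.9/72.95 = 0.6840
Wq(M/M/1) = ρ/(μ−λ) = 0.6840/23.05 = 0.02968 hr
Wq(M/D/1) = ρ/(2(μ−λ)) = 0.01484 hr
Savings = 0.02968 − 0.01484 = 0.01484 hr

Final: 0.01484 hr


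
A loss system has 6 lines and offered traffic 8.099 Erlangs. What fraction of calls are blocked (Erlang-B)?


B(c,a) = (a^c/c!) / Σ_{k=0}^{c} a^k/k!
a^6/6! = 391.972769
Σ terms (k=0..6): 1.00000 + 8.09900 + 32.79690 + 88.54070 + 179.27278 + 290.38605 + 391.97277 = 992.068199
B = 391.972769/992.068199 = 0.395107

Final: 0.395107


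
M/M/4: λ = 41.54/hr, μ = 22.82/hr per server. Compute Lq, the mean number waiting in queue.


a = λ/μ = 1.8203; ρ = a/4 = 0.4551
P₀ = 0.158177
Lq = P₀·a^c·ρ / (c!·(1−ρ)²) = 0.158177·10.98003·0.4551/(24·0.29693)
= 0.11091

Final: 0.11091


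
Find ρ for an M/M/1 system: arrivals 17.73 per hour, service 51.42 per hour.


ρ = λ/μ = 17.73/51.42 = 0.3448

Final: 0.3448


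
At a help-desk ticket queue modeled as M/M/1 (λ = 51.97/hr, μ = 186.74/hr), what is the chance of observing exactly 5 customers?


ρ = 51.97/186.74 = 0.2783
P_n = (1−ρ)·ρ^n = (1 − 0.2783)·0.2783^5 = 0.7217·0.001669 = 0.001205

Final: 0.001205


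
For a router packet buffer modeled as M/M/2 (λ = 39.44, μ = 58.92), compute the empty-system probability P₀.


a = λ/μ = 39.44/58.92 = 0.6694; ρ = a/c = 0.3347
Σ_{k=0}^{1} a^k/k! (terms k=0..1) = 1.00000 + 0.66938 = 1.66938
Tail: a^2/(2!(1−ρ)) = 0.44807/(2·0.6653) = 0.33674
P₀ = 1/(1.66938 + 0.33674) = 1/2.00612 = 0.498474

Final: 0.498474


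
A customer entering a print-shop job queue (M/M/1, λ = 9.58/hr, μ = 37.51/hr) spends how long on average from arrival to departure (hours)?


W = 1/(μ−λ) = 1/(37.51 − 9.58) = 1/27.93 = 0.03580 hr

Final: 0.03580 hr


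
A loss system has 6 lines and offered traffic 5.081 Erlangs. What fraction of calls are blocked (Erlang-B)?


B(c,a) = (a^c/c!) / Σ_{k=0}^{c} a^k/k!
a^6/6! = 23.898061
Σ terms (k=0..6): 1.00000 + 5.08100 + 12.90828 + 21.86232 + 27.77062 + 28.22050 + 23.89806 = 120.740785
B = 23.898061/120.740785 = 0.197929

Final: 0.197929


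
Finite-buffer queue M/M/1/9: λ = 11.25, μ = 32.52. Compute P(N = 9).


ρ = λ/μ = 11.25/32.52 = 0.3459
P_K = (1−ρ)ρ^K/(1−ρ^(K+1)) = (0.6541·0.00007096)/(1 − 0.00002455)
= 0.00004641/0.999975 = 0.00004641

Final: 0.00004641


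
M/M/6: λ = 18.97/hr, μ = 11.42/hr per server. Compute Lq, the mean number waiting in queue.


a = λ/μ = 1.6611; ρ = a/6 = 0.2769
P₀ = 0.189836
Lq = P₀·a^c·ρ / (c!·(1−ρ)²) = 0.189836·21.00910·0.2769/(720·0.52294)
= 0.002933

Final: 0.002933


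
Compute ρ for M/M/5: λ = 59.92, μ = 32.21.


ρ = λ/(cμ) = 59.92/(5·32.21) = 59.92/161.05 = 0.3721

Final: 0.3721


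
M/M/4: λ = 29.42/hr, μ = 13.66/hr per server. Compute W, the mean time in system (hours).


a = 2.1537; ρ = 0.5384; P₀ = 0.110128
Lq = P₀·a^c·ρ/(c!(1−ρ)²) = 0.24953
Wq = Lq/λ = 0.24953/29.42 = 0.008482 hr
W = Wq + 1/μ = 0.008482 + 0.07321 = 0.08169 hr

Final: 0.08169 hr


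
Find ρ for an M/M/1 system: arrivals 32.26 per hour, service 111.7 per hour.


ρ = λ/μ = 32.26/111.7 = 0.2888

Final: 0.2888


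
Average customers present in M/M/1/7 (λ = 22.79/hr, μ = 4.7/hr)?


ρ = 22.79/4.7 = 4.8489
L = ρ[1 − (K+1)ρ^K + Kρ^(K+1)] / [(1−ρ)(1−ρ^(K+1))]
Numerator: 4.8489·(1 − 8·63026.801894 + 7·305612.939396) = 7928384.785216
Denominator: (-3.8489)·(-305611.939396) = 1176280.847589
L = 7928384.785216/1176280.847589 = 6.7402

Final: 6.7402


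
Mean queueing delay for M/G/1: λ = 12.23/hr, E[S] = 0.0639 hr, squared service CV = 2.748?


ρ = λ·E[S] = 12.23·0.0639 = 0.7815
E[S²] = E[S]²(1+C_s²) = 0.0639²·(1+2.748) = 0.015304
Wq = λ·E[S²]/(2(1−ρ)) = 12.23·0.015304/(2·0.2185) = 0.42829 hr

Final: 0.42829 hr


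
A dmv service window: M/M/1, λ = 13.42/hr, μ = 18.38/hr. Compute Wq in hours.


ρ = 13.42/18.38 = 0.7301
Wq = ρ/(μ−λ) = 0.7301/(18.38 − 13.42) = 0.7301/4.96 = 0.1472 hr

Final: 0.1472 hr


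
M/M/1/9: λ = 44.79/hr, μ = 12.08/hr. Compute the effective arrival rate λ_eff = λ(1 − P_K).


ρ = 3.7078; P_K = (1−ρ)ρ^9/(1−ρ^10) = 0.730298
λ_eff = λ(1 − P_K) = 44.79·(1 − 0.730298) = 44.79·0.269702 = 12.0799 /hr

Final: 12.0799 /hr


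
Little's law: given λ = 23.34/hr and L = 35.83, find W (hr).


W = L/λ = 35.83/23.34 = 1.5351 hr

Final: 1.5351 hr


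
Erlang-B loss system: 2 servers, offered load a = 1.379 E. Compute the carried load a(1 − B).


B(2,1.379) = 0.285547 (Erlang-B)
Carried load = a(1 − B) = 1.379·(1 − 0.285547) = 1.379·0.714453 = 0.9852 E

Final: 0.9852 Erlangs


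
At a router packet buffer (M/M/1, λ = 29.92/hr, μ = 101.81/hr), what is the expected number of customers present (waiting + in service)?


ρ = λ/μ = 29.92/101.81 = 0.2939
L = ρ/(1−ρ) = 0.2939/(1 − 0.2939) = 0.2939/0.7061 = 0.4162

Final: 0.4162


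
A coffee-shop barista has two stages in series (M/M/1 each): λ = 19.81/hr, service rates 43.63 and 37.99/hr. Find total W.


Each node sees arrival rate λ = 19.81/hr (tandem ⇒ throughput preserved).
W₁ = 1/(μ₁−λ) = 1/(43.63−19.81) = 0.04198 hr
W₂ = 1/(μ₂−λ) = 1/(37.99−19.81) = 0.05501 hr
W_total = W₁ + W₂ = 0.04198 + 0.05501 = 0.09699 hr

Final: 0.09699 hr


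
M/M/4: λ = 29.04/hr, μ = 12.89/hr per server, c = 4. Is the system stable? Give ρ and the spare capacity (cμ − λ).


Total capacity cμ = 4·12.89 = 51.56/hr
ρ = λ/(cμ) = 29.04/51.56 = 0.5632
Stable ⇔ ρ < 1: YES
Spare capacity = cμ − λ = 51.56 − 29.04 = 22.52/hr

Final: ρ = 0.5632; stable; margin = 22.52/hr


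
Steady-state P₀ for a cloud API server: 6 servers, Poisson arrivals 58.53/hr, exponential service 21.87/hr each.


a = λ/μ = 58.53/21.87 = 2.6763; ρ = a/c = 0.4460
Σ_{k=0}^{5} a^k/k! (terms k=0..5) = 1.00000 + 2.67627 + 3.58121 + 3.19476 + 2.13751 + 1.14411 = 13.73385
Tail: a^6/(6!(1−ρ)) = 367.43324/(720·0.5540) = 0.92124
P₀ = 1/(13.73385 + 0.92124) = 1/14.65509 = 0.068236

Final: 0.068236


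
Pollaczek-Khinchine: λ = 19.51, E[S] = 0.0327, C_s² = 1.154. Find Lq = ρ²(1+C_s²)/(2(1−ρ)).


ρ = λ·E[S] = 19.51·0.0327 = 0.6380
Lq = ρ²(1+C_s²)/(2(1−ρ)) = 0.4070·(1+1.154)/(2·0.3620)
= 0.4070·2.1540/0.7240 = 1.21085

Final: 1.21085


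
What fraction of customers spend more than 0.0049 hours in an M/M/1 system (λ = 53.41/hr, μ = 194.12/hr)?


W ~ Exponential(μ−λ) for M/M/1.
μ − λ = 194.12 − 53.41 = 140.7100
P(W > t) = e^{−(μ−λ)t} = e^{−0.6895} = 0.501837

Final: 0.501837


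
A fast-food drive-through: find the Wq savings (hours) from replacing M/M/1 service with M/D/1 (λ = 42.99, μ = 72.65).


ρ = 42.99/72.65 = 0.5917
Wq(M/M/1) = ρ/(μ−λ) = 0.5917/29.66 = 0.01995 hr
Wq(M/D/1) = ρ/(2(μ−λ)) = 0.009975 hr
Savings = 0.01995 − 0.009975 = 0.009975 hr

Final: 0.009975 hr


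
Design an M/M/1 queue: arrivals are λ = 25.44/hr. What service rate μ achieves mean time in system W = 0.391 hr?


W = 1/(μ−λ) ⇒ μ − λ = 1/W = 1/0.391 = 2.5575
μ = λ + 1/W = 25.44 + 2.5575 = 27.9975 per hr

Final: 27.9975 /hr


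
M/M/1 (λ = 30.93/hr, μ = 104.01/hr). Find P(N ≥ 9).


ρ = 30.93/104.01 = 0.2974
P(N ≥ n) = ρ^n = 0.2974^9 = 0.00001819

Final: 0.00001819


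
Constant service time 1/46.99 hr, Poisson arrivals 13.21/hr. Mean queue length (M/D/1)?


ρ = 13.21/46.99 = 0.2811
M/D/1: Lq = ρ²/(2(1−ρ)) = 0.07903/(2·0.7189) = 0.05497

Final: 0.05497


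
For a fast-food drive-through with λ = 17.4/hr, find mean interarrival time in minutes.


Mean interarrival time = 1/λ = 1/17.4 hour = 0.05747 hour
In minutes: 0.05747 × 60 = 3.4483 min

Final: 3.4483 min


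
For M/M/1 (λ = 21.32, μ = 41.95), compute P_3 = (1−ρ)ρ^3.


ρ = 21.32/41.95 = 0.5082
P_n = (1−ρ)·ρ^n = (1 − 0.5082)·0.5082^3 = 0.4918·0.131270 = 0.064555

Final: 0.064555


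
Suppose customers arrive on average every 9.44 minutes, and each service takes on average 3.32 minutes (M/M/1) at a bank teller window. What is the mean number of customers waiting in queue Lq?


λ = 60/9.44 = 6.3559 /hr
μ = 60/3.32 = 18.0723 /hr
ρ = λ/μ = 6.3559/18.0723 = 0.3517
Lq = ρ²/(1−ρ) = 0.1237/0.6483 = 0.1908

Final: 0.1908


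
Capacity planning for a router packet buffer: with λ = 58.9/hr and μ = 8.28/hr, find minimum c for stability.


Stability requires cμ > λ ⇔ c > λ/μ.
λ/μ = 58.9/8.28 = 7.1135
Minimum integer c = ⌊7.1135⌋ + 1 = 8
Check: 8·8.28 = 66.24 > 58.9, while 7·8.28 = 57.96 ≤ 58.9

Final: 8 servers


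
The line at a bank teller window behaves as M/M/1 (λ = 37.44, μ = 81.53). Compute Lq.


ρ = 37.44/81.53 = 0.4592
Lq = ρ²/(1−ρ) = 0.2109/0.5408 = 0.3900

Final: 0.3900


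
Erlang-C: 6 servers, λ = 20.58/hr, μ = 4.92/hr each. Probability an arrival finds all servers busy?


a = λ/μ = 4.1829; ρ = a/6 = 0.6972
P₀ = 0.013491 (from M/M/c formula)
C(c,a) = [a^c/(c!(1−ρ))]·P₀ = [5356.50613/(720·0.3028)]·0.013491
= 24.56563·0.013491 = 0.331420

Final: 0.331420


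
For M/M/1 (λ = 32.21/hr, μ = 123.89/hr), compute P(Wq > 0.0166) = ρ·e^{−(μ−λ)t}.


ρ = 32.21/123.89 = 0.2600
P(Wq > t) = ρ·e^{−(μ−λ)t} = 0.2600·e^{−1.5219}
= 0.2600·0.218299 = 0.056755

Final: 0.056755


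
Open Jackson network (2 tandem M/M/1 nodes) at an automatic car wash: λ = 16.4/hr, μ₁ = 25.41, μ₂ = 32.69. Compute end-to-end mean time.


Each node sees arrival rate λ = 16.4/hr (tandem ⇒ throughput preserved).
W₁ = 1/(μ₁−λ) = 1/(25.41−16.4) = 0.11099 hr
W₂ = 1/(μ₂−λ) = 1/(32.69−16.4) = 0.06139 hr
W_total = W₁ + W₂ = 0.11099 + 0.06139 = 0.17238 hr

Final: 0.17238 hr


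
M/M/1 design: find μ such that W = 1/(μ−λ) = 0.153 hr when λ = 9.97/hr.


W = 1/(μ−λ) ⇒ μ − λ = 1/W = 1/0.153 = 6.5359
μ = λ + 1/W = 9.97 + 6.5359 = 16.5059 per hr

Final: 16.5059 /hr


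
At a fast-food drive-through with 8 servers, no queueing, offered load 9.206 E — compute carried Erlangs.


B(8,9.206) = 0.299667 (Erlang-B)
Carried load = a(1 − B) = 9.206·(1 − 0.299667) = 9.206·0.700333 = 6.4473 E

Final: 6.4473 Erlangs


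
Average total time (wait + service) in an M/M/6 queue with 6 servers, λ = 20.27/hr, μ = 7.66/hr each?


a = 2.6462; ρ = 0.4410; P₀ = 0.070357
Lq = P₀·a^c·ρ/(c!(1−ρ)²) = 0.04736
Wq = Lq/λ = 0.04736/20.27 = 0.002337 hr
W = Wq + 1/μ = 0.002337 + 0.13055 = 0.13288 hr

Final: 0.13288 hr


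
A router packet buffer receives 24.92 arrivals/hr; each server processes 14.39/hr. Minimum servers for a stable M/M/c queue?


Stability requires cμ > λ ⇔ c > λ/μ.
λ/μ = 24.92/14.39 = 1.7318
Minimum integer c = ⌊1.7318⌋ + 1 = 2
Check: 2·14.39 = 28.78 > 24.92, while 1·14.39 = 14.39 ≤ 24.92

Final: 2 servers


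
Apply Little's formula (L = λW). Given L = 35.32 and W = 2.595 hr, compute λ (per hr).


λ = L/W = 35.32/2.595 = 13.6108 /hr

Final: 13.6108 /hr


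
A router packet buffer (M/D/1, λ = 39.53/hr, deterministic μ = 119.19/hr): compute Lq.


ρ = 39.53/119.19 = 0.3317
M/D/1: Lq = ρ²/(2(1−ρ)) = 0.1100/(2·0.6683) = 0.08229

Final: 0.08229


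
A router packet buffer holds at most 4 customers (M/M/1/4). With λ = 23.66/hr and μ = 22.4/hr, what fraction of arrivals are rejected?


ρ = λ/μ = 23.66/22.4 = 1.0563
P_K = (1−ρ)ρ^K/(1−ρ^(K+1)) = (-0.05625·1.244706)/(1 − 1.314721)
= -0.070015/-0.314721 = 0.222466

Final: 0.222466


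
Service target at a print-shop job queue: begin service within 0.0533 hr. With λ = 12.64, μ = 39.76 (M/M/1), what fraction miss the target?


ρ = 12.64/39.76 = 0.3179
P(Wq > t) = ρ·e^{−(μ−λ)t} = 0.3179·e^{−1.4455}
= 0.3179·0.235629 = 0.074908

Final: 0.074908


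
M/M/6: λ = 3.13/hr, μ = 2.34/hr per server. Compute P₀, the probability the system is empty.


a = λ/μ = 3.13/2.34 = 1.3376; ρ = a/c = 0.2229
Σ_{k=0}^{5} a^k/k! (terms k=0..5) = 1.00000 + 1.33761 + 0.89460 + 0.39887 + 0.13338 + 0.03568 = 3.80014
Tail: a^6/(6!(1−ρ)) = 5.72758/(720·0.7771) = 0.01024
P₀ = 1/(3.80014 + 0.01024) = 1/3.81038 = 0.262441

Final: 0.262441


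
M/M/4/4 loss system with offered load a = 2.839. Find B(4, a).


B(c,a) = (a^c/c!) / Σ_{k=0}^{c} a^k/k!
a^4/4! = 2.706764
Σ terms (k=0..4): 1.00000 + 2.83900 + 4.02996 + 3.81369 + 2.70676 = 14.389410
B = 2.706764/14.389410 = 0.188108

Final: 0.188108


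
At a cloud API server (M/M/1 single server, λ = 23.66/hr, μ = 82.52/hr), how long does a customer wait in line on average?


ρ = 23.66/82.52 = 0.2867
Wq = ρ/(μ−λ) = 0.2867/(82.52 − 23.66) = 0.2867/58.86 = 0.004871 hr

Final: 0.004871 hr


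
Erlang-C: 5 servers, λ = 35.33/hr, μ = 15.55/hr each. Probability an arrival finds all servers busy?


a = λ/μ = 2.2720; ρ = a/5 = 0.4544
P₀ = 0.101597 (from M/M/c formula)
C(c,a) = [a^c/(c!(1−ρ))]·P₀ = [60.54332/(120·0.5456)]·0.101597
= 0.92473·0.101597 = 0.093949

Final: 0.093949


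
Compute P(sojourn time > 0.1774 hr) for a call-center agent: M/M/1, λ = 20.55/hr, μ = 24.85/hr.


W ~ Exponential(μ−λ) for M/M/1.
μ − λ = 24.85 − 20.55 = 4.3000
P(W > t) = e^{−(μ−λ)t} = e^{−0.7628} = 0.466349

Final: 0.466349


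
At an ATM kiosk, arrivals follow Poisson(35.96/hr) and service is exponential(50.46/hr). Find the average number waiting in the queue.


ρ = 35.96/50.46 = 0.7126
Lq = ρ²/(1−ρ) = 0.5079/0.2874 = 1.7674

Final: 1.7674


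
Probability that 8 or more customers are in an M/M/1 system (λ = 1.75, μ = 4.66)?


ρ = 1.75/4.66 = 0.3755
P(N ≥ n) = ρ^n = 0.3755^8 = 0.0003956

Final: 0.0003956


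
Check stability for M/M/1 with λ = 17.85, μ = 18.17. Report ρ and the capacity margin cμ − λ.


Total capacity cμ = 1·18.17 = 18.17/hr
ρ = λ/(cμ) = 17.85/18.17 = 0.9824
Stable ⇔ ρ < 1: YES
Spare capacity = cμ − λ = 18.17 − 17.85 = 0.32/hr

Final: ρ = 0.9824; stable; margin = 0.32/hr


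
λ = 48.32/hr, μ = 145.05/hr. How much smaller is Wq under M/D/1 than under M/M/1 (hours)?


ρ = 48.32/145.05 = 0.3331
Wq(M/M/1) = ρ/(μ−λ) = 0.3331/96.73 = 0.003444 hr
Wq(M/D/1) = ρ/(2(μ−λ)) = 0.001722 hr
Savings = 0.003444 − 0.001722 = 0.001722 hr

Final: 0.001722 hr


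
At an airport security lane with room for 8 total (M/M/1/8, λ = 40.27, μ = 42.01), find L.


ρ = 40.27/42.01 = 0.9586
L = ρ[1 − (K+1)ρ^K + Kρ^(K+1)] / [(1−ρ)(1−ρ^(K+1))]
Numerator: 0.9586·(1 − 9·0.712905 + 8·0.683377) = 0.048767
Denominator: (0.04142)·(0.316623) = 0.013114
L = 0.048767/0.013114 = 3.7187

Final: 3.7187


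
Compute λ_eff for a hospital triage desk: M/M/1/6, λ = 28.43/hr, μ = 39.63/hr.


ρ = 0.7174; P_K = (1−ρ)ρ^6/(1−ρ^7) = 0.042697
λ_eff = λ(1 − P_K) = 28.43·(1 − 0.042697) = 28.43·0.957303 = 27.2161 /hr

Final: 27.2161 /hr


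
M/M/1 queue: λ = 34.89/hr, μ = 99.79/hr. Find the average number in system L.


ρ = λ/μ = 34.89/99.79 = 0.3496
L = ρ/(1−ρ) = 0.3496/(1 − 0.3496) = 0.3496/0.6504 = 0.5376

Final: 0.5376


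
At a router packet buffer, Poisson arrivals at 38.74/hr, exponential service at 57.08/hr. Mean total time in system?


W = 1/(μ−λ) = 1/(57.08 − 38.74) = 1/18.34 = 0.05453 hr

Final: 0.05453 hr


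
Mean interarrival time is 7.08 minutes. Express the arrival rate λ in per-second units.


λ = 1/(interarrival time) in consistent units.
1 second = 0.0166667 min, so λ = 0.0166667/7.08 = 0.002354 per second

Final: 0.002354 /sec


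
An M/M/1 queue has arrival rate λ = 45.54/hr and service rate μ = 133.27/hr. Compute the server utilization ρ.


ρ = λ/μ = 45.54/133.27 = 0.3417

Final: 0.3417


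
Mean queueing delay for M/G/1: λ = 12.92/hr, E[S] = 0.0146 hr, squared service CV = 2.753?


ρ = λ·E[S] = 12.92·0.0146 = 0.1886
E[S²] = E[S]²(1+C_s²) = 0.0146²·(1+2.753) = 0.0008000
Wq = λ·E[S²]/(2(1−ρ)) = 12.92·0.0008000/(2·0.8114) = 0.006369 hr

Final: 0.006369 hr


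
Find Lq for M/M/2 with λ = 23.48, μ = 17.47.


a = λ/μ = 1.3440; ρ = a/2 = 0.6720
P₀ = 0.196166
Lq = P₀·a^c·ρ / (c!·(1−ρ)²) = 0.196166·1.80639·0.6720/(2·0.10758)
= 1.10676

Final: 1.10676


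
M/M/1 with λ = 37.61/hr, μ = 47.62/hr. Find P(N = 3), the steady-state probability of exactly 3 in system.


ρ = 37.61/47.62 = 0.7898
P_n = (1−ρ)·ρ^n = (1 − 0.7898)·0.7898^3 = 0.2102·0.492654 = 0.103559

Final: 0.103559


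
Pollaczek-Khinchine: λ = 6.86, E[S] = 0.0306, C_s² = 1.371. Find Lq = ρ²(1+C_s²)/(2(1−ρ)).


ρ = λ·E[S] = 6.86·0.0306 = 0.2099
Lq = ρ²(1+C_s²)/(2(1−ρ)) = 0.04406·(1+1.371)/(2·0.7901)
= 0.04406·2.3710/1.5802 = 0.06612

Final: 0.06612


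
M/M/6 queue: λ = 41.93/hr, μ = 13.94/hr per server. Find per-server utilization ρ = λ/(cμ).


ρ = λ/(cμ) = 41.93/(6·13.94) = 41.93/83.64 = 0.5013

Final: 0.5013


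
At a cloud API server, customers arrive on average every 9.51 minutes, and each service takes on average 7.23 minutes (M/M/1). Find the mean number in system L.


λ = 60/9.51 = 6.3091 /hr
μ = 60/7.23 = 8.2988 /hr
ρ = λ/μ = 6.3091/8.2988 = 0.7603
L = ρ/(1−ρ) = 0.7603/0.2397 = 3.1711

Final: 3.1711


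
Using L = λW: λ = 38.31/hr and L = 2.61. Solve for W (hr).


W = L/λ = 2.61/38.31 = 0.06813 hr

Final: 0.06813 hr


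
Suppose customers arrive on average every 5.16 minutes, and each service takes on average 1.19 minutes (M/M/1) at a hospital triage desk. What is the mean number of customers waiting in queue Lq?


λ = 60/5.16 = 11.6279 /hr
μ = 60/1.19 = 50.4202 /hr
ρ = λ/μ = 11.6279/50.4202 = 0.2306
Lq = ρ²/(1−ρ) = 0.05319/0.7694 = 0.06913

Final: 0.06913


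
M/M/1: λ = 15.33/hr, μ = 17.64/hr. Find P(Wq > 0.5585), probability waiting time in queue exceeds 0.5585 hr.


ρ = 15.33/17.64 = 0.8690
P(Wq > t) = ρ·e^{−(μ−λ)t} = 0.8690·e^{−1.2901}
= 0.8690·0.275234 = 0.239191

Final: 0.239191


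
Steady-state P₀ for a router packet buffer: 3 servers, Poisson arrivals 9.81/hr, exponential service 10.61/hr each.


a = λ/μ = 9.81/10.61 = 0.9246; ρ = a/c = 0.3082
Σ_{k=0}^{2} a^k/k! (terms k=0..2) = 1.00000 + 0.92460 + 0.42744 = 2.35204
Tail: a^3/(3!(1−ρ)) = 0.79043/(6·0.6918) = 0.19043
P₀ = 1/(2.35204 + 0.19043) = 1/2.54247 = 0.393319

Final: 0.393319


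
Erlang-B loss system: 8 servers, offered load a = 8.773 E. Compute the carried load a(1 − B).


B(8,8.773) = 0.277357 (Erlang-B)
Carried load = a(1 − B) = 8.773·(1 − 0.277357) = 8.773·0.722643 = 6.3398 E

Final: 6.3398 Erlangs


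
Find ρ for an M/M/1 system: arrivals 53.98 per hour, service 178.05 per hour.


ρ = λ/μ = 53.98/178.05 = 0.3032

Final: 0.3032


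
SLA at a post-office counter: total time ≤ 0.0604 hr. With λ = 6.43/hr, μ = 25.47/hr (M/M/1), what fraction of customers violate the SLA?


W ~ Exponential(μ−λ) for M/M/1.
μ − λ = 25.47 − 6.43 = 19.0400
P(W > t) = e^{−(μ−λ)t} = e^{−1.1500} = 0.316632

Final: 0.316632


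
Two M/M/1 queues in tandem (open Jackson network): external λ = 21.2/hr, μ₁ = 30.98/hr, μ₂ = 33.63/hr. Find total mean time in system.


Each node sees arrival rate λ = 21.2/hr (tandem ⇒ throughput preserved).
W₁ = 1/(μ₁−λ) = 1/(30.98−21.2) = 0.10225 hr
W₂ = 1/(μ₂−λ) = 1/(33.63−21.2) = 0.08045 hr
W_total = W₁ + W₂ = 0.10225 + 0.08045 = 0.18270 hr

Final: 0.18270 hr


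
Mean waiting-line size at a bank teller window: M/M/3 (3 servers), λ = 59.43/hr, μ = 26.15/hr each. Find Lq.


a = λ/μ = 2.2727; ρ = a/3 = 0.7576
P₀ = 0.071816
Lq = P₀·a^c·ρ / (c!·(1−ρ)²) = 0.071816·11.73822·0.7576/(6·0.05878)
= 1.81072

Final: 1.81072


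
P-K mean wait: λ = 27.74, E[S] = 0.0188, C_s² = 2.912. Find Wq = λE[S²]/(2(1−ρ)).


ρ = λ·E[S] = 27.74·0.0188 = 0.5215
E[S²] = E[S]²(1+C_s²) = 0.0188²·(1+2.912) = 0.001383
Wq = λ·E[S²]/(2(1−ρ)) = 27.74·0.001383/(2·0.4785) = 0.04008 hr

Final: 0.04008 hr


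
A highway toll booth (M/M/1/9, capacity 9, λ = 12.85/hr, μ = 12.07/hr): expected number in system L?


ρ = 12.85/12.07 = 1.0646
L = ρ[1 − (K+1)ρ^K + Kρ^(K+1)] / [(1−ρ)(1−ρ^(K+1))]
Numerator: 1.0646·(1 − 10·1.756963 + 9·1.870504) = 0.282018
Denominator: (-0.06462)·(-0.870504) = 0.056255
L = 0.282018/0.056255 = 5.0132

Final: 5.0132


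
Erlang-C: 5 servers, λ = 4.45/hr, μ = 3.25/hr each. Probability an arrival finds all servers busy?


a = λ/μ = 1.3692; ρ = a/5 = 0.2738
P₀ = 0.254056 (from M/M/c formula)
C(c,a) = [a^c/(c!(1−ρ))]·P₀ = [4.81264/(120·0.7262)]·0.254056
= 0.05523·0.254056 = 0.014031

Final: 0.014031


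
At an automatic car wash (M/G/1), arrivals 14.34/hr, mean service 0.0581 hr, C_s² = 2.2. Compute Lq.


ρ = λ·E[S] = 14.34·0.0581 = 0.8332
Lq = ρ²(1+C_s²)/(2(1−ρ)) = 0.6941·(1+2.2)/(2·0.1668)
= 0.6941·3.2000/0.3337 = 6.65664

Final: 6.65664


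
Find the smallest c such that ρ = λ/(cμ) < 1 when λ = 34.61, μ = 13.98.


Stability requires cμ > λ ⇔ c > λ/μ.
λ/μ = 34.61/13.98 = 2.4757
Minimum integer c = ⌊2.4757⌋ + 1 = 3
Check: 3·13.98 = 41.94 > 34.61, while 2·13.98 = 27.96 ≤ 34.61

Final: 3 servers


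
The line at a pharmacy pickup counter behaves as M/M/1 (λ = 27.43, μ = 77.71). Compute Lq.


ρ = 27.43/77.71 = 0.3530
Lq = ρ²/(1−ρ) = 0.1246/0.6470 = 0.1926

Final: 0.1926


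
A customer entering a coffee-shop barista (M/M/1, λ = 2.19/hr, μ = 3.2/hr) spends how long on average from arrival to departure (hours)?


W = 1/(μ−λ) = 1/(3.2 − 2.19) = 1/1.01 = 0.9901 hr

Final: 0.9901 hr


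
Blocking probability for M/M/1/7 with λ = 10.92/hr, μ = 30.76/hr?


ρ = λ/μ = 10.92/30.76 = 0.3550
P_K = (1−ρ)ρ^K/(1−ρ^(K+1)) = (0.6450·0.0007106)/(1 − 0.0002523)
= 0.0004584/0.999748 = 0.0004585

Final: 0.0004585


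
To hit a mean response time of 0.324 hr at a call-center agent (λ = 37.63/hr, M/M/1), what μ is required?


W = 1/(μ−λ) ⇒ μ − λ = 1/W = 1/0.324 = 3.0864
μ = λ + 1/W = 37.63 + 3.0864 = 40.7164 per hr

Final: 40.7164 /hr


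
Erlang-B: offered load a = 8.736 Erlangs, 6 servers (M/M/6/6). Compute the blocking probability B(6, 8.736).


B(c,a) = (a^c/c!) / Σ_{k=0}^{c} a^k/k!
a^6/6! = 617.366779
Σ terms (k=0..6): 1.00000 + 8.73600 + 38.15885 + 111.11857 + 242.68295 + 424.01564 + 617.36678 = 1443.078783
B = 617.366779/1443.078783 = 0.427812

Final: 0.427812


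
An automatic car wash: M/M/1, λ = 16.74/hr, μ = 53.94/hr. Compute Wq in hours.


ρ = 16.74/53.94 = 0.3103
Wq = ρ/(μ−λ) = 0.3103/(53.94 − 16.74) = 0.3103/37.20 = 0.008343 hr

Final: 0.008343 hr


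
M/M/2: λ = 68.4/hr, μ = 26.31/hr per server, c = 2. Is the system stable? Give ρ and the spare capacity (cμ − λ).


Total capacity cμ = 2·26.31 = 52.62/hr
ρ = λ/(cμ) = 68.4/52.62 = 1.2999
Stable ⇔ ρ < 1: NO
Spare capacity = cμ − λ = 52.62 − 68.4 = -15.78/hr

Final: ρ = 1.2999; unstable; margin = -15.78/hr


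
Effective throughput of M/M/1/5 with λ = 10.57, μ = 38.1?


ρ = 0.2774; P_K = (1−ρ)ρ^5/(1−ρ^6) = 0.001188
λ_eff = λ(1 − P_K) = 10.57·(1 − 0.001188) = 10.57·0.998812 = 10.5574 /hr

Final: 10.5574 /hr


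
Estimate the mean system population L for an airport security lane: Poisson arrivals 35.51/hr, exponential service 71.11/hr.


ρ = λ/μ = 35.51/71.11 = 0.4994
L = ρ/(1−ρ) = 0.4994/(1 − 0.4994) = 0.4994/0.5006 = 0.9975

Final: 0.9975


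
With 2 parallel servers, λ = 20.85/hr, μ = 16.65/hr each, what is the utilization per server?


ρ = λ/(cμ) = 20.85/(2·16.65) = 20.85/33.30 = 0.6261

Final: 0.6261


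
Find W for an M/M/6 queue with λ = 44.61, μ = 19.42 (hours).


a = 2.2971; ρ = 0.3829; P₀ = 0.100205
Lq = P₀·a^c·ρ/(c!(1−ρ)²) = 0.02055
Wq = Lq/λ = 0.02055/44.61 = 0.0004608 hr
W = Wq + 1/μ = 0.0004608 + 0.05149 = 0.05195 hr

Final: 0.05195 hr


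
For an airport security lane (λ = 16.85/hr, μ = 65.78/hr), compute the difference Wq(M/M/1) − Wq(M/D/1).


ρ = 16.85/65.78 = 0.2562
Wq(M/M/1) = ρ/(μ−λ) = 0.2562/48.93 = 0.005235 hr
Wq(M/D/1) = ρ/(2(μ−λ)) = 0.002618 hr
Savings = 0.005235 − 0.002618 = 0.002618 hr

Final: 0.002618 hr


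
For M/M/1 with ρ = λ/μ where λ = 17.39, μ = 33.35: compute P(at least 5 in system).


ρ = 17.39/33.35 = 0.5214
P(N ≥ n) = ρ^n = 0.5214^5 = 0.038549

Final: 0.038549


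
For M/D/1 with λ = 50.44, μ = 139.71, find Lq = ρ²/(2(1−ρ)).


ρ = 50.44/139.71 = 0.3610
M/D/1: Lq = ρ²/(2(1−ρ)) = 0.1303/(2·0.6390) = 0.10200

Final: 0.10200


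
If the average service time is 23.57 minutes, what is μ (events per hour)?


μ = 1/(service time) in consistent units.
1 hour = 60 min, so μ = 60/23.57 = 2.5456 per hour

Final: 2.5456 /hr


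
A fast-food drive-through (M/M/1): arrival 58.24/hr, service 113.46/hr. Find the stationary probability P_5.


ρ = 58.24/113.46 = 0.5133
P_n = (1−ρ)·ρ^n = (1 − 0.5133)·0.5133^5 = 0.4867·0.035636 = 0.017344

Final: 0.017344


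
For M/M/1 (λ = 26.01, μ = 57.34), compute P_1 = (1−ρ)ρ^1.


ρ = 26.01/57.34 = 0.4536
P_n = (1−ρ)·ρ^n = (1 − 0.4536)·0.4536^1 = 0.5464·0.453610 = 0.247848

Final: 0.247848


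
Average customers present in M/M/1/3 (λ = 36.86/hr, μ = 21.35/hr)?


ρ = 36.86/21.35 = 1.7265
L = ρ[1 − (K+1)ρ^K + Kρ^(K+1)] / [(1−ρ)(1−ρ^(K+1))]
Numerator: 1.7265·(1 − 4·5.146030 + 3·8.884435) = 12.204687
Denominator: (-0.7265)·(-7.884435) = 5.727756
L = 12.204687/5.727756 = 2.1308

Final: 2.1308


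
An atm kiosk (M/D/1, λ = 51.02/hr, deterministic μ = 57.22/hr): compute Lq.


ρ = 51.02/57.22 = 0.8916
M/D/1: Lq = ρ²/(2(1−ρ)) = 0.7950/(2·0.1084) = 3.66869

Final: 3.66869


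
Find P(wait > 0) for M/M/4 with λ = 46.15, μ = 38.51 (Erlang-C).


a = λ/μ = 1.1984; ρ = a/4 = 0.2996
P₀ = 0.300662 (from M/M/c formula)
C(c,a) = [a^c/(c!(1−ρ))]·P₀ = [2.06249/(24·0.7004)]·0.300662
= 0.12270·0.300662 = 0.036890

Final: 0.036890


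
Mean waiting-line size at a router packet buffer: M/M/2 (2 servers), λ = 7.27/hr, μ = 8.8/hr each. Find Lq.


a = λ/μ = 0.8261; ρ = a/2 = 0.4131
P₀ = 0.415360
Lq = P₀·a^c·ρ / (c!·(1−ρ)²) = 0.415360·0.68250·0.4131/(2·0.34449)
= 0.16996

Final: 0.16996


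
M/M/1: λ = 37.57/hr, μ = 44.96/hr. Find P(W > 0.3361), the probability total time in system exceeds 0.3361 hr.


W ~ Exponential(μ−λ) for M/M/1.
μ − λ = 44.96 − 37.57 = 7.3900
P(W > t) = e^{−(μ−λ)t} = e^{−2.4838} = 0.083427

Final: 0.083427


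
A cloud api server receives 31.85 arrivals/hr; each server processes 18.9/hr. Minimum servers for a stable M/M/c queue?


Stability requires cμ > λ ⇔ c > λ/μ.
λ/μ = 31.85/18.9 = 1.6852
Minimum integer c = ⌊1.6852⌋ + 1 = 2
Check: 2·18.9 = 37.80 > 31.85, while 1·18.9 = 18.90 ≤ 31.85

Final: 2 servers


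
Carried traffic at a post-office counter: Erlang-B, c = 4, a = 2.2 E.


B(4,2.2) = 0.116605 (Erlang-B)
Carried load = a(1 − B) = 2.2·(1 − 0.116605) = 2.2·0.883395 = 1.9435 E

Final: 1.9435 Erlangs
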